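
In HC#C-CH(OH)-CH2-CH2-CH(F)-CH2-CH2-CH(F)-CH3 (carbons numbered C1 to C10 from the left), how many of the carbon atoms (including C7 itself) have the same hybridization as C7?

C7 is sp3 (only σ bonds).
C1: sp
C2: sp
C3: sp3 ✓
C4: sp3 ✓
C5: sp3 ✓
C6: sp3 ✓
C7: sp3 ✓
C8: sp3 ✓
C9: sp3 ✓
C10: sp3 ✓
8 carbons are sp3.

8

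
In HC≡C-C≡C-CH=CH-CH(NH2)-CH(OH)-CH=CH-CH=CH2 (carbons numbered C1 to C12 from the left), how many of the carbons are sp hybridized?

4

C1: sp ✓
C2: sp ✓
C3: sp ✓
C4: sp ✓
C5: sp2
C6: sp2
C7: sp3
C8: sp3
C9: sp2
C10: sp2
C11: sp2
C12: sp2
C1, C2, C3, C4 → 4 sp carbons.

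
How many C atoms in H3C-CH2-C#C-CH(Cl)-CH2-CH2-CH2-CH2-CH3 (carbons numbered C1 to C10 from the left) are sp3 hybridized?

C1: sp3 ✓
C2: sp3 ✓
C3: sp
C4: sp
C5: sp3 ✓
C6: sp3 ✓
C7: sp3 ✓
C8: sp3 ✓
C9: sp3 ✓
C10: sp3 ✓
C1, C2, C5, C6, C7, C8, C9, C10 → 8 sp3 carbons.

8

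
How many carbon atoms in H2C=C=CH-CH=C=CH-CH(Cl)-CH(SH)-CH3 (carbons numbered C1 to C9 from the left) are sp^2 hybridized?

4

C1: sp2 ✓
C2: sp
C3: sp2 ✓
C4: sp2 ✓
C5: sp
C6: sp2 ✓
C7: sp3
C8: sp3
C9: sp3
C1, C3, C4, C6 → 4 sp2 carbons.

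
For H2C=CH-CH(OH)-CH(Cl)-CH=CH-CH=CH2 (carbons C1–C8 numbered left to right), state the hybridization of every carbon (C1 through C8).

C1 sp2, C2 sp2, C3 sp3, C4 sp3, C5 sp2, C6 sp2, C7 sp2, C8 sp2

C1 has 3 σ bonds, plus one π bond: steric number 3 → sp2.
C2: 3 σ bonds, plus one π bond; 3 regions of electron density → sp2.
C3 is sp3: 4 σ bonds, 4 electron-density regions.
C4: 4 σ bonds — 4 electron domains, sp3.
C5 has 3 σ bonds, plus one π bond: steric number 3 → sp2.
C6 — 3 σ bonds, plus one π bond. Steric number 3, so sp2.
C7 — 3 σ bonds, plus one π bond. Steric number 3, so sp2.
C8: 3 σ bonds, plus one π bond; 3 regions of electron density → sp2.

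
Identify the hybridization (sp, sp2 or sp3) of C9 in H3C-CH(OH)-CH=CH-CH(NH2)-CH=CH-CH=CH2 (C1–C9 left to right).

C9 is sp2: 3 σ bonds, plus one π bond, 3 electron-density regions.

sp^2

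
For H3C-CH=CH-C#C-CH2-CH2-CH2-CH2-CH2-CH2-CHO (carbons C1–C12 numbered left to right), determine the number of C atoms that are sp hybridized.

2

C1: sp3
C2: sp2
C3: sp2
C4: sp ✓
C5: sp ✓
C6: sp3
C7: sp3
C8: sp3
C9: sp3
C10: sp3
C11: sp3
C12: sp2
C4, C5 → 2 sp carbons.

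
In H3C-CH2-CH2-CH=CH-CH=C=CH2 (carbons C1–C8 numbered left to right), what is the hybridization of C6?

C6 is sp2: 3 σ bonds, plus one π bond, 3 electron-density regions.

sp^2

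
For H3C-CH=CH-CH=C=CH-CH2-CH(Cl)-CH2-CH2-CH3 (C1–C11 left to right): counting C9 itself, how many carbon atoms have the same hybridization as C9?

6

C9 is sp3 (only σ bonds).
C1: sp3 ✓
C2: sp2
C3: sp2
C4: sp2
C5: sp
C6: sp2
C7: sp3 ✓
C8: sp3 ✓
C9: sp3 ✓
C10: sp3 ✓
C11: sp3 ✓
6 carbons are sp3.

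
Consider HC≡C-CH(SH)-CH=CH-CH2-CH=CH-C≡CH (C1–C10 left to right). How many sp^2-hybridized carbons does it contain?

4

C1: sp
C2: sp
C3: sp3
C4: sp2 ✓
C5: sp2 ✓
C6: sp3
C7: sp2 ✓
C8: sp2 ✓
C9: sp
C10: sp
C4, C5, C7, C8 → 4 sp2 carbons.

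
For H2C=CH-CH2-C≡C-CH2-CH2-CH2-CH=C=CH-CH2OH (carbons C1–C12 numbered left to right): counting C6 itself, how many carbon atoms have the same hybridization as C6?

5

C6 is sp3 (only σ bonds).
C1: sp2
C2: sp2
C3: sp3 ✓
C4: sp
C5: sp
C6: sp3 ✓
C7: sp3 ✓
C8: sp3 ✓
C9: sp2
C10: sp
C11: sp2
C12: sp3 ✓
5 carbons are sp3.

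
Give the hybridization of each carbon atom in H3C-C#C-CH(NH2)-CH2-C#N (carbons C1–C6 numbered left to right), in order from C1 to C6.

C1 sp3, C2 sp, C3 sp, C4 sp3, C5 sp3, C6 sp

C1 has 4 σ bonds: steric number 4 → sp3.
C2 — 2 σ bonds, plus two π bonds. Steric number 2, so sp.
C3 — 2 σ bonds, plus two π bonds. Steric number 2, so sp.
C4 has 4 σ bonds: steric number 4 → sp3.
C5 carries 4 σ bonds, giving a steric number of 4, so it is sp3.
C6 — 2 σ bonds, plus two π bonds. Steric number 2, so sp.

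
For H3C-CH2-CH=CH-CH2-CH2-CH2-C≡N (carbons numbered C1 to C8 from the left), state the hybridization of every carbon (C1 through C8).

C1 sp3, C2 sp3, C3 sp2, C4 sp2, C5 sp3, C6 sp3, C7 sp3, C8 sp

C1 is sp3: 4 σ bonds, 4 electron-density regions.
C2: 4 σ bonds; 4 regions of electron density → sp3.
C3: 3 σ bonds, plus one π bond; 3 regions of electron density → sp2.
C4 has 3 σ bonds, plus one π bond: steric number 3 → sp2.
C5: 4 σ bonds — 4 electron domains, sp3.
C6: 4 σ bonds; 4 regions of electron density → sp3.
C7: 4 σ bonds; 4 regions of electron density → sp3.
C8 (2 σ bonds, plus two π bonds) has steric number 2: sp.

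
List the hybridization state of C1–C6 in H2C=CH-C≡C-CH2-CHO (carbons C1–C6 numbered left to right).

C1 sp2, C2 sp2, C3 sp, C4 sp, C5 sp3, C6 sp2

C1 (3 σ bonds, plus one π bond) has steric number 3: sp2.
C2 (3 σ bonds, plus one π bond) has steric number 3: sp2.
C3: 2 σ bonds, plus two π bonds — 2 electron domains, sp.
C4 — 2 σ bonds, plus two π bonds. Steric number 2, so sp.
C5 is sp3: 4 σ bonds, 4 electron-density regions.
C6: 3 σ bonds, plus one π bond — 3 electron domains, sp2.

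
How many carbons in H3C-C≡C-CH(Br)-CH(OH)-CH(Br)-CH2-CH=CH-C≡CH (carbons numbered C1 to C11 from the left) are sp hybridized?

4

C1: sp3
C2: sp ✓
C3: sp ✓
C4: sp3
C5: sp3
C6: sp3
C7: sp3
C8: sp2
C9: sp2
C10: sp ✓
C11: sp ✓
C2, C3, C10, C11 → 4 sp carbons.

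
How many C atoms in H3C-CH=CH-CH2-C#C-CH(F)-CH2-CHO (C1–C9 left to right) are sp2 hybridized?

C1: sp3
C2: sp2 ✓
C3: sp2 ✓
C4: sp3
C5: sp
C6: sp
C7: sp3
C8: sp3
C9: sp2 ✓
C2, C3, C9 → 3 sp2 carbons.

3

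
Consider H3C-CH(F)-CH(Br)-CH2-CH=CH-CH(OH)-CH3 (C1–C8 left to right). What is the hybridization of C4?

C4 (4 σ bonds) has steric number 4: sp3.

sp3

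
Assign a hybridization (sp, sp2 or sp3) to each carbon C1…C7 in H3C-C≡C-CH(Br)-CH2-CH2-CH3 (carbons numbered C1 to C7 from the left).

C1 sp3, C2 sp, C3 sp, C4 sp3, C5 sp3, C6 sp3, C7 sp3

C1 (4 σ bonds) has steric number 4: sp3.
C2 is sp: 2 σ bonds, plus two π bonds, 2 electron-density regions.
C3 (2 σ bonds, plus two π bonds) has steric number 2: sp.
C4 has 4 σ bonds: steric number 4 → sp3.
C5 (4 σ bonds) has steric number 4: sp3.
C6 (4 σ bonds) has steric number 4: sp3.
C7 has 4 σ bonds: steric number 4 → sp3.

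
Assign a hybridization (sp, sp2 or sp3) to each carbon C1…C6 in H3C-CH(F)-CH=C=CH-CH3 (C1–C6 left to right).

C1 sp3, C2 sp3, C3 sp2, C4 sp, C5 sp2, C6 sp3

C1 (4 σ bonds) has steric number 4: sp3.
C2 carries 4 σ bonds, giving a steric number of 4, so it is sp3.
C3: 3 σ bonds, plus one π bond — 3 electron domains, sp2.
C4: 2 σ bonds, plus two π bonds — 2 electron domains, sp.
C5 carries 3 σ bonds, plus one π bond, giving a steric number of 3, so it is sp2.
C6 — 4 σ bonds. Steric number 4, so sp3.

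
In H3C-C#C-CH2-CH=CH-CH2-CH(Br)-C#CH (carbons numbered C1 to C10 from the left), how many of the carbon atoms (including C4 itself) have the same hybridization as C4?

4

C4 is sp3 (only σ bonds).
C1: sp3 ✓
C2: sp
C3: sp
C4: sp3 ✓
C5: sp2
C6: sp2
C7: sp3 ✓
C8: sp3 ✓
C9: sp
C10: sp
4 carbons are sp3.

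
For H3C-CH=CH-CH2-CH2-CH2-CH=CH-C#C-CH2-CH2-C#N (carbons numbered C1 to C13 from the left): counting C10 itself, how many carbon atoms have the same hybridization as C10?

3

C10 is sp (two π bonds).
C1: sp3
C2: sp2
C3: sp2
C4: sp3
C5: sp3
C6: sp3
C7: sp2
C8: sp2
C9: sp ✓
C10: sp ✓
C11: sp3
C12: sp3
C13: sp ✓
3 carbons are sp.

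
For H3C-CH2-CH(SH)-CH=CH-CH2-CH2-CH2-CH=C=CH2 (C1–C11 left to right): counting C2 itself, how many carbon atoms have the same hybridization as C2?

C2 is sp3 (only σ bonds).
C1: sp3 ✓
C2: sp3 ✓
C3: sp3 ✓
C4: sp2
C5: sp2
C6: sp3 ✓
C7: sp3 ✓
C8: sp3 ✓
C9: sp2
C10: sp
C11: sp2
6 carbons are sp3.

6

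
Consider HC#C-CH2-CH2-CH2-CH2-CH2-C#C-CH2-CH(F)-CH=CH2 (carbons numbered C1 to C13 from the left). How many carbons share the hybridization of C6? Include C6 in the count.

7

C6 is sp3 (only σ bonds).
C1: sp
C2: sp
C3: sp3 ✓
C4: sp3 ✓
C5: sp3 ✓
C6: sp3 ✓
C7: sp3 ✓
C8: sp
C9: sp
C10: sp3 ✓
C11: sp3 ✓
C12: sp2
C13: sp2
7 carbons are sp3.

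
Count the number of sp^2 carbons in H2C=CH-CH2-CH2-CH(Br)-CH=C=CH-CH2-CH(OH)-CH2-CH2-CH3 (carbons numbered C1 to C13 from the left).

4

C1: sp2 ✓
C2: sp2 ✓
C3: sp3
C4: sp3
C5: sp3
C6: sp2 ✓
C7: sp
C8: sp2 ✓
C9: sp3
C10: sp3
C11: sp3
C12: sp3
C13: sp3
C1, C2, C6, C8 → 4 sp2 carbons.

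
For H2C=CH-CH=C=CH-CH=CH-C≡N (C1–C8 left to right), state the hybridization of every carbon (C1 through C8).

C1 sp2, C2 sp2, C3 sp2, C4 sp, C5 sp2, C6 sp2, C7 sp2, C8 sp

C1: 3 σ bonds, plus one π bond; 3 regions of electron density → sp2.
C2 — 3 σ bonds, plus one π bond. Steric number 3, so sp2.
C3: 3 σ bonds, plus one π bond; 3 regions of electron density → sp2.
C4: 2 σ bonds, plus two π bonds; 2 regions of electron density → sp.
C5: 3 σ bonds, plus one π bond — 3 electron domains, sp2.
C6 is sp2: 3 σ bonds, plus one π bond, 3 electron-density regions.
C7: 3 σ bonds, plus one π bond — 3 electron domains, sp2.
C8 carries 2 σ bonds, plus two π bonds, giving a steric number of 2, so it is sp.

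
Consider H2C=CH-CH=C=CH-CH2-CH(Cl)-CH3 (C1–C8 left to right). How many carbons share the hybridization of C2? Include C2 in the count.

C2 is sp2 (one π bond).
C1: sp2 ✓
C2: sp2 ✓
C3: sp2 ✓
C4: sp
C5: sp2 ✓
C6: sp3
C7: sp3
C8: sp3
4 carbons are sp2.

4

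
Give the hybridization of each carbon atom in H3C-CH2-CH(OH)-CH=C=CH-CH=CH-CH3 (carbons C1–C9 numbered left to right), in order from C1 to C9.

C1 sp3, C2 sp3, C3 sp3, C4 sp2, C5 sp, C6 sp2, C7 sp2, C8 sp2, C9 sp3

C1 (4 σ bonds) has steric number 4: sp3.
C2: 4 σ bonds; 4 regions of electron density → sp3.
C3 — 4 σ bonds. Steric number 4, so sp3.
C4 (3 σ bonds, plus one π bond) has steric number 3: sp2.
C5 carries 2 σ bonds, plus two π bonds, giving a steric number of 2, so it is sp.
C6 is sp2: 3 σ bonds, plus one π bond, 3 electron-density regions.
C7 is sp2: 3 σ bonds, plus one π bond, 3 electron-density regions.
C8 — 3 σ bonds, plus one π bond. Steric number 3, so sp2.
C9 carries 4 σ bonds, giving a steric number of 4, so it is sp3.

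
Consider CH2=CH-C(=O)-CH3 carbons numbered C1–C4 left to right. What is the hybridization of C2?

sp2

C2: 3 σ bonds, plus one π bond; 3 regions of electron density → sp2.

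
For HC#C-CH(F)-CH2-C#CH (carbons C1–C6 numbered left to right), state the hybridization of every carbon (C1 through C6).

C1 sp, C2 sp, C3 sp3, C4 sp3, C5 sp, C6 sp

C1 is sp: 2 σ bonds, plus two π bonds, 2 electron-density regions.
C2 is sp: 2 σ bonds, plus two π bonds, 2 electron-density regions.
C3 carries 4 σ bonds, giving a steric number of 4, so it is sp3.
C4: 4 σ bonds; 4 regions of electron density → sp3.
C5 (2 σ bonds, plus two π bonds) has steric number 2: sp.
C6 carries 2 σ bonds, plus two π bonds, giving a steric number of 2, so it is sp.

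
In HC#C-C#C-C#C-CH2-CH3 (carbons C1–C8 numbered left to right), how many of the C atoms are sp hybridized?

C1: sp ✓
C2: sp ✓
C3: sp ✓
C4: sp ✓
C5: sp ✓
C6: sp ✓
C7: sp3
C8: sp3
C1, C2, C3, C4, C5, C6 → 6 sp carbons.

6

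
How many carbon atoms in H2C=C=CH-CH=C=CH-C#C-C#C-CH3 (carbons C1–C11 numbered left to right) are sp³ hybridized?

C1: sp2
C2: sp
C3: sp2
C4: sp2
C5: sp
C6: sp2
C7: sp
C8: sp
C9: sp
C10: sp
C11: sp3 ✓
C11 → 1 sp3 carbon.

1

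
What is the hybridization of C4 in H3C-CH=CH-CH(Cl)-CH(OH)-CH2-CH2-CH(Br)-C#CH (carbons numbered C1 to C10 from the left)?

C4 is sp3: 4 σ bonds, 4 electron-density regions.

sp^3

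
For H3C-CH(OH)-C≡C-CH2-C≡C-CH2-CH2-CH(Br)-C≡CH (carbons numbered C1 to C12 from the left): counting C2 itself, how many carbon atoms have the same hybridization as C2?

6

C2 is sp3 (only σ bonds).
C1: sp3 ✓
C2: sp3 ✓
C3: sp
C4: sp
C5: sp3 ✓
C6: sp
C7: sp
C8: sp3 ✓
C9: sp3 ✓
C10: sp3 ✓
C11: sp
C12: sp
6 carbons are sp3.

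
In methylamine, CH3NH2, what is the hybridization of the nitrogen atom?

Three σ bonds + one lone pair = steric number 4 → sp3.

sp^3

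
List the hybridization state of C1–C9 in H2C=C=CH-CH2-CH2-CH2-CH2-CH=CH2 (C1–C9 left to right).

C1 sp2, C2 sp, C3 sp2, C4 sp3, C5 sp3, C6 sp3, C7 sp3, C8 sp2, C9 sp2

C1: 3 σ bonds, plus one π bond — 3 electron domains, sp2.
C2 (2 σ bonds, plus two π bonds) has steric number 2: sp.
C3: 3 σ bonds, plus one π bond; 3 regions of electron density → sp2.
C4 — 4 σ bonds. Steric number 4, so sp3.
C5: 4 σ bonds — 4 electron domains, sp3.
C6: 4 σ bonds; 4 regions of electron density → sp3.
C7 — 4 σ bonds. Steric number 4, so sp3.
C8: 3 σ bonds, plus one π bond; 3 regions of electron density → sp2.
C9 (3 σ bonds, plus one π bond) has steric number 3: sp2.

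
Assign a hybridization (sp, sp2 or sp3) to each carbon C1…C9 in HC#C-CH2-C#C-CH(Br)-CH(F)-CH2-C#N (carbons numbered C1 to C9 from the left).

C1 is sp: 2 σ bonds, plus two π bonds, 2 electron-density regions.
C2 (2 σ bonds, plus two π bonds) has steric number 2: sp.
C3 carries 4 σ bonds, giving a steric number of 4, so it is sp3.
C4 (2 σ bonds, plus two π bonds) has steric number 2: sp.
C5 has 2 σ bonds, plus two π bonds: steric number 2 → sp.
C6: 4 σ bonds; 4 regions of electron density → sp3.
C7: 4 σ bonds — 4 electron domains, sp3.
C8: 4 σ bonds — 4 electron domains, sp3.
C9: 2 σ bonds, plus two π bonds; 2 regions of electron density → sp.

C1 sp, C2 sp, C3 sp3, C4 sp, C5 sp, C6 sp3, C7 sp3, C8 sp3, C9 sp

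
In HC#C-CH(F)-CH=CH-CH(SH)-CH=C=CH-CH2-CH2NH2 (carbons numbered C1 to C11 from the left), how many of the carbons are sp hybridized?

C1: sp ✓
C2: sp ✓
C3: sp3
C4: sp2
C5: sp2
C6: sp3
C7: sp2
C8: sp ✓
C9: sp2
C10: sp3
C11: sp3
C1, C2, C8 → 3 sp carbons.

3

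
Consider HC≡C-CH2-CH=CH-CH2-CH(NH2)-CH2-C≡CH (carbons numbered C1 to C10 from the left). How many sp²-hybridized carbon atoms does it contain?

2

C1: sp
C2: sp
C3: sp3
C4: sp2 ✓
C5: sp2 ✓
C6: sp3
C7: sp3
C8: sp3
C9: sp
C10: sp
C4, C5 → 2 sp2 carbons.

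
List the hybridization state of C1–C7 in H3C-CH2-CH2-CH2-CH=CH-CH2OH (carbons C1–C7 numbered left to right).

C1 carries 4 σ bonds, giving a steric number of 4, so it is sp3.
C2 (4 σ bonds) has steric number 4: sp3.
C3: 4 σ bonds; 4 regions of electron density → sp3.
C4: 4 σ bonds — 4 electron domains, sp3.
C5: 3 σ bonds, plus one π bond; 3 regions of electron density → sp2.
C6 has 3 σ bonds, plus one π bond: steric number 3 → sp2.
C7 has 4 σ bonds: steric number 4 → sp3.

C1 sp3, C2 sp3, C3 sp3, C4 sp3, C5 sp2, C6 sp2, C7 sp3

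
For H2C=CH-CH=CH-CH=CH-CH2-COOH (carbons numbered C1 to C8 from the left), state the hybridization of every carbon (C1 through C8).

C1 sp2, C2 sp2, C3 sp2, C4 sp2, C5 sp2, C6 sp2, C7 sp3, C8 sp2

C1: 3 σ bonds, plus one π bond; 3 regions of electron density → sp2.
C2 — 3 σ bonds, plus one π bond. Steric number 3, so sp2.
C3 is sp2: 3 σ bonds, plus one π bond, 3 electron-density regions.
C4 has 3 σ bonds, plus one π bond: steric number 3 → sp2.
C5: 3 σ bonds, plus one π bond; 3 regions of electron density → sp2.
C6: 3 σ bonds, plus one π bond — 3 electron domains, sp2.
C7: 4 σ bonds; 4 regions of electron density → sp3.
C8: 3 σ bonds, plus one π bond — 3 electron domains, sp2.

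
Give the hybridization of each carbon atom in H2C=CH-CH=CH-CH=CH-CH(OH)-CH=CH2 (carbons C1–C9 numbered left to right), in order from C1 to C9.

C1 has 3 σ bonds, plus one π bond: steric number 3 → sp2.
C2 carries 3 σ bonds, plus one π bond, giving a steric number of 3, so it is sp2.
C3 carries 3 σ bonds, plus one π bond, giving a steric number of 3, so it is sp2.
C4 (3 σ bonds, plus one π bond) has steric number 3: sp2.
C5: 3 σ bonds, plus one π bond; 3 regions of electron density → sp2.
C6 carries 3 σ bonds, plus one π bond, giving a steric number of 3, so it is sp2.
C7 (4 σ bonds) has steric number 4: sp3.
C8: 3 σ bonds, plus one π bond; 3 regions of electron density → sp2.
C9 (3 σ bonds, plus one π bond) has steric number 3: sp2.

C1 sp2, C2 sp2, C3 sp2, C4 sp2, C5 sp2, C6 sp2, C7 sp3, C8 sp2, C9 sp2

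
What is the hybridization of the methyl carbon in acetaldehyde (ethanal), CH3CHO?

The methyl carbon carries 4 σ bonds, giving a steric number of 4, so it is sp3.

sp3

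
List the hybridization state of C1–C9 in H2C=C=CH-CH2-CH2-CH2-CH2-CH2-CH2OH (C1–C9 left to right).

C1 (3 σ bonds, plus one π bond) has steric number 3: sp2.
C2 — 2 σ bonds, plus two π bonds. Steric number 2, so sp.
C3 (3 σ bonds, plus one π bond) has steric number 3: sp2.
C4 has 4 σ bonds: steric number 4 → sp3.
C5 (4 σ bonds) has steric number 4: sp3.
C6: 4 σ bonds — 4 electron domains, sp3.
C7: 4 σ bonds; 4 regions of electron density → sp3.
C8 has 4 σ bonds: steric number 4 → sp3.
C9 (4 σ bonds) has steric number 4: sp3.

C1 sp2, C2 sp, C3 sp2, C4 sp3, C5 sp3, C6 sp3, C7 sp3, C8 sp3, C9 sp3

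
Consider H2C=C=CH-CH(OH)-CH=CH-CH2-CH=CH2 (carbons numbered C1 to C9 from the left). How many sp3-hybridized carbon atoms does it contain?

2

C1: sp2
C2: sp
C3: sp2
C4: sp3 ✓
C5: sp2
C6: sp2
C7: sp3 ✓
C8: sp2
C9: sp2
C4, C7 → 2 sp3 carbons.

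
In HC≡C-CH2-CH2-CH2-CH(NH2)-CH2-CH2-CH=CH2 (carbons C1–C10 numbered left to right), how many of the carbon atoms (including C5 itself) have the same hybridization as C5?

C5 is sp3 (only σ bonds).
C1: sp
C2: sp
C3: sp3 ✓
C4: sp3 ✓
C5: sp3 ✓
C6: sp3 ✓
C7: sp3 ✓
C8: sp3 ✓
C9: sp2
C10: sp2
6 carbons are sp3.

6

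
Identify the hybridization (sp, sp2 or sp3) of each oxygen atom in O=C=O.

sp^2

One σ bond + two lone pairs = steric number 3 → sp2.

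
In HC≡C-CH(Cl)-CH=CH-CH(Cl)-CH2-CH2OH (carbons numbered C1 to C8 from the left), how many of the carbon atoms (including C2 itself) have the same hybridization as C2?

2

C2 is sp (two π bonds).
C1: sp ✓
C2: sp ✓
C3: sp3
C4: sp2
C5: sp2
C6: sp3
C7: sp3
C8: sp3
2 carbons are sp.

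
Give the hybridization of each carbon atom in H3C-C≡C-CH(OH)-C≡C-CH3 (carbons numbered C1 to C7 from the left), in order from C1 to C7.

C1 sp3, C2 sp, C3 sp, C4 sp3, C5 sp, C6 sp, C7 sp3

C1: 4 σ bonds — 4 electron domains, sp3.
C2 — 2 σ bonds, plus two π bonds. Steric number 2, so sp.
C3 (2 σ bonds, plus two π bonds) has steric number 2: sp.
C4: 4 σ bonds — 4 electron domains, sp3.
C5 is sp: 2 σ bonds, plus two π bonds, 2 electron-density regions.
C6: 2 σ bonds, plus two π bonds — 2 electron domains, sp.
C7 is sp3: 4 σ bonds, 4 electron-density regions.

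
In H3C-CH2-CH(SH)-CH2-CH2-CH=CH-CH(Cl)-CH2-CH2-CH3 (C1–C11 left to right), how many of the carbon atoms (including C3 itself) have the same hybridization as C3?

9

C3 is sp3 (only σ bonds).
C1: sp3 ✓
C2: sp3 ✓
C3: sp3 ✓
C4: sp3 ✓
C5: sp3 ✓
C6: sp2
C7: sp2
C8: sp3 ✓
C9: sp3 ✓
C10: sp3 ✓
C11: sp3 ✓
9 carbons are sp3.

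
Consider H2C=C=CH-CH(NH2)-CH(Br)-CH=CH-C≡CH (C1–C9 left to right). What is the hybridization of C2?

C2: 2 σ bonds, plus two π bonds; 2 regions of electron density → sp.

sp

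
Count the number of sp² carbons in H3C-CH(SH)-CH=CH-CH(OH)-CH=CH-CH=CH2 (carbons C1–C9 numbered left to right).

C1: sp3
C2: sp3
C3: sp2 ✓
C4: sp2 ✓
C5: sp3
C6: sp2 ✓
C7: sp2 ✓
C8: sp2 ✓
C9: sp2 ✓
C3, C4, C6, C7, C8, C9 → 6 sp2 carbons.

6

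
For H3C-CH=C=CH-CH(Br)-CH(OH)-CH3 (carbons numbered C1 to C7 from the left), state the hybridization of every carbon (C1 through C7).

C1 sp3, C2 sp2, C3 sp, C4 sp2, C5 sp3, C6 sp3, C7 sp3

C1: 4 σ bonds; 4 regions of electron density → sp3.
C2 — 3 σ bonds, plus one π bond. Steric number 3, so sp2.
C3 (2 σ bonds, plus two π bonds) has steric number 2: sp.
C4: 3 σ bonds, plus one π bond; 3 regions of electron density → sp2.
C5 is sp3: 4 σ bonds, 4 electron-density regions.
C6: 4 σ bonds; 4 regions of electron density → sp3.
C7: 4 σ bonds; 4 regions of electron density → sp3.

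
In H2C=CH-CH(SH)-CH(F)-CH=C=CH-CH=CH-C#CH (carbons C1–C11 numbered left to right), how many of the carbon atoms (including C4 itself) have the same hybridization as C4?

2

C4 is sp3 (only σ bonds).
C1: sp2
C2: sp2
C3: sp3 ✓
C4: sp3 ✓
C5: sp2
C6: sp
C7: sp2
C8: sp2
C9: sp2
C10: sp
C11: sp
2 carbons are sp3.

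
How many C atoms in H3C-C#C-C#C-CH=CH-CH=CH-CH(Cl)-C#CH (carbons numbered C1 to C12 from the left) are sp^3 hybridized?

2

C1: sp3 ✓
C2: sp
C3: sp
C4: sp
C5: sp
C6: sp2
C7: sp2
C8: sp2
C9: sp2
C10: sp3 ✓
C11: sp
C12: sp
C1, C10 → 2 sp3 carbons.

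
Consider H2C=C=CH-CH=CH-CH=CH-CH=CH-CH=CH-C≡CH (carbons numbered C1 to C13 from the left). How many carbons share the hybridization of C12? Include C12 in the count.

C12 is sp (two π bonds).
C1: sp2
C2: sp ✓
C3: sp2
C4: sp2
C5: sp2
C6: sp2
C7: sp2
C8: sp2
C9: sp2
C10: sp2
C11: sp2
C12: sp ✓
C13: sp ✓
3 carbons are sp.

3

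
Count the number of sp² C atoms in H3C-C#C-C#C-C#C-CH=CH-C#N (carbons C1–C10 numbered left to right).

2

C1: sp3
C2: sp
C3: sp
C4: sp
C5: sp
C6: sp
C7: sp
C8: sp2 ✓
C9: sp2 ✓
C10: sp
C8, C9 → 2 sp2 carbons.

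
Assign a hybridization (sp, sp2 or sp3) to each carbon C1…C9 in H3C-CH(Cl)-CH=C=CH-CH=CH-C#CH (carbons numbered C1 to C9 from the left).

C1 sp3, C2 sp3, C3 sp2, C4 sp, C5 sp2, C6 sp2, C7 sp2, C8 sp, C9 sp

C1: 4 σ bonds — 4 electron domains, sp3.
C2: 4 σ bonds; 4 regions of electron density → sp3.
C3 (3 σ bonds, plus one π bond) has steric number 3: sp2.
C4: 2 σ bonds, plus two π bonds — 2 electron domains, sp.
C5: 3 σ bonds, plus one π bond; 3 regions of electron density → sp2.
C6: 3 σ bonds, plus one π bond — 3 electron domains, sp2.
C7 is sp2: 3 σ bonds, plus one π bond, 3 electron-density regions.
C8: 2 σ bonds, plus two π bonds; 2 regions of electron density → sp.
C9 has 2 σ bonds, plus two π bonds: steric number 2 → sp.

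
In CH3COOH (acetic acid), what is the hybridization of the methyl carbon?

The methyl carbon has 4 σ bonds: steric number 4 → sp3.

sp^3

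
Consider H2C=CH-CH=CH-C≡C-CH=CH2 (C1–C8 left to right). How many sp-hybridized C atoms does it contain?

C1: sp2
C2: sp2
C3: sp2
C4: sp2
C5: sp ✓
C6: sp ✓
C7: sp2
C8: sp2
C5, C6 → 2 sp carbons.

2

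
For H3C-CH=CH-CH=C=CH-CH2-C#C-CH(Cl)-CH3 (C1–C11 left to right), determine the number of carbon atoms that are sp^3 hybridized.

C1: sp3 ✓
C2: sp2
C3: sp2
C4: sp2
C5: sp
C6: sp2
C7: sp3 ✓
C8: sp
C9: sp
C10: sp3 ✓
C11: sp3 ✓
C1, C7, C10, C11 → 4 sp3 carbons.

4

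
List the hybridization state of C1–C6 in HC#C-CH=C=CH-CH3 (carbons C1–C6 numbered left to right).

C1 has 2 σ bonds, plus two π bonds: steric number 2 → sp.
C2 — 2 σ bonds, plus two π bonds. Steric number 2, so sp.
C3 is sp2: 3 σ bonds, plus one π bond, 3 electron-density regions.
C4 carries 2 σ bonds, plus two π bonds, giving a steric number of 2, so it is sp.
C5 is sp2: 3 σ bonds, plus one π bond, 3 electron-density regions.
C6 has 4 σ bonds: steric number 4 → sp3.

C1 sp, C2 sp, C3 sp2, C4 sp, C5 sp2, C6 sp3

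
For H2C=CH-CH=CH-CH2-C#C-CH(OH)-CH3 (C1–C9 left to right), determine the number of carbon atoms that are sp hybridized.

C1: sp2
C2: sp2
C3: sp2
C4: sp2
C5: sp3
C6: sp ✓
C7: sp ✓
C8: sp3
C9: sp3
C6, C7 → 2 sp carbons.

2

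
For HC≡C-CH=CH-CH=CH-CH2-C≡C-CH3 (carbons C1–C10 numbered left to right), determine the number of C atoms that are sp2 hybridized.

4

C1: sp
C2: sp
C3: sp2 ✓
C4: sp2 ✓
C5: sp2 ✓
C6: sp2 ✓
C7: sp3
C8: sp
C9: sp
C10: sp3
C3, C4, C5, C6 → 4 sp2 carbons.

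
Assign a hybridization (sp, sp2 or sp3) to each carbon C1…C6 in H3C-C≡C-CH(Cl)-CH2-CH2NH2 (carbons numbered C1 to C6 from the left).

C1 carries 4 σ bonds, giving a steric number of 4, so it is sp3.
C2 has 2 σ bonds, plus two π bonds: steric number 2 → sp.
C3 — 2 σ bonds, plus two π bonds. Steric number 2, so sp.
C4 carries 4 σ bonds, giving a steric number of 4, so it is sp3.
C5 is sp3: 4 σ bonds, 4 electron-density regions.
C6 is sp3: 4 σ bonds, 4 electron-density regions.

C1 sp3, C2 sp, C3 sp, C4 sp3, C5 sp3, C6 sp3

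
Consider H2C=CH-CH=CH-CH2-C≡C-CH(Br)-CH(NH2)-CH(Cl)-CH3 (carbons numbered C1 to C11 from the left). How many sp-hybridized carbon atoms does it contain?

2

C1: sp2
C2: sp2
C3: sp2
C4: sp2
C5: sp3
C6: sp ✓
C7: sp ✓
C8: sp3
C9: sp3
C10: sp3
C11: sp3
C6, C7 → 2 sp carbons.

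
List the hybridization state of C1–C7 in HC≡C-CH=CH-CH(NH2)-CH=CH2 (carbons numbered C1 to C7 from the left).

C1 sp, C2 sp, C3 sp2, C4 sp2, C5 sp3, C6 sp2, C7 sp2

C1 (2 σ bonds, plus two π bonds) has steric number 2: sp.
C2: 2 σ bonds, plus two π bonds; 2 regions of electron density → sp.
C3 is sp2: 3 σ bonds, plus one π bond, 3 electron-density regions.
C4 has 3 σ bonds, plus one π bond: steric number 3 → sp2.
C5: 4 σ bonds; 4 regions of electron density → sp3.
C6 — 3 σ bonds, plus one π bond. Steric number 3, so sp2.
C7 (3 σ bonds, plus one π bond) has steric number 3: sp2.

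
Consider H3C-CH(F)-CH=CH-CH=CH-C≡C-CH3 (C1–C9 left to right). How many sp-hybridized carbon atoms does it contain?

2

C1: sp3
C2: sp3
C3: sp2
C4: sp2
C5: sp2
C6: sp2
C7: sp ✓
C8: sp ✓
C9: sp3
C7, C8 → 2 sp carbons.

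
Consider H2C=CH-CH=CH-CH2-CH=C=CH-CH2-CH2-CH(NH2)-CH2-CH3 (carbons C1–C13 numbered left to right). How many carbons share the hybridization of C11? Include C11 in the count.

C11 is sp3 (only σ bonds).
C1: sp2
C2: sp2
C3: sp2
C4: sp2
C5: sp3 ✓
C6: sp2
C7: sp
C8: sp2
C9: sp3 ✓
C10: sp3 ✓
C11: sp3 ✓
C12: sp3 ✓
C13: sp3 ✓
6 carbons are sp3.

6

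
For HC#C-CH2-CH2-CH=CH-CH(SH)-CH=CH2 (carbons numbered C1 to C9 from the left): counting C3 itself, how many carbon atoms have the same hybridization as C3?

C3 is sp3 (only σ bonds).
C1: sp
C2: sp
C3: sp3 ✓
C4: sp3 ✓
C5: sp2
C6: sp2
C7: sp3 ✓
C8: sp2
C9: sp2
3 carbons are sp3.

3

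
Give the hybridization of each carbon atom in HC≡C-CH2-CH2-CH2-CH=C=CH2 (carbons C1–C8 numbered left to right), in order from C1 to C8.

C1 sp, C2 sp, C3 sp3, C4 sp3, C5 sp3, C6 sp2, C7 sp, C8 sp2

C1: 2 σ bonds, plus two π bonds — 2 electron domains, sp.
C2 is sp: 2 σ bonds, plus two π bonds, 2 electron-density regions.
C3 (4 σ bonds) has steric number 4: sp3.
C4: 4 σ bonds; 4 regions of electron density → sp3.
C5: 4 σ bonds — 4 electron domains, sp3.
C6: 3 σ bonds, plus one π bond — 3 electron domains, sp2.
C7 is sp: 2 σ bonds, plus two π bonds, 2 electron-density regions.
C8 — 3 σ bonds, plus one π bond. Steric number 3, so sp2.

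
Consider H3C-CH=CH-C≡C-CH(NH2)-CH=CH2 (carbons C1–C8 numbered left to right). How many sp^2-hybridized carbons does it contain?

C1: sp3
C2: sp2 ✓
C3: sp2 ✓
C4: sp
C5: sp
C6: sp3
C7: sp2 ✓
C8: sp2 ✓
C2, C3, C7, C8 → 4 sp2 carbons.

4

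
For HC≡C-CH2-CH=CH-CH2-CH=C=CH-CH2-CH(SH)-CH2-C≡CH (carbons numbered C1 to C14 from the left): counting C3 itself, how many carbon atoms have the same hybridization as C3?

5

C3 is sp3 (only σ bonds).
C1: sp
C2: sp
C3: sp3 ✓
C4: sp2
C5: sp2
C6: sp3 ✓
C7: sp2
C8: sp
C9: sp2
C10: sp3 ✓
C11: sp3 ✓
C12: sp3 ✓
C13: sp
C14: sp
5 carbons are sp3.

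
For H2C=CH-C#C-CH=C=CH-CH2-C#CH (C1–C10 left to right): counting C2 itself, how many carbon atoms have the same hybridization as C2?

C2 is sp2 (one π bond).
C1: sp2 ✓
C2: sp2 ✓
C3: sp
C4: sp
C5: sp2 ✓
C6: sp
C7: sp2 ✓
C8: sp3
C9: sp
C10: sp
4 carbons are sp2.

4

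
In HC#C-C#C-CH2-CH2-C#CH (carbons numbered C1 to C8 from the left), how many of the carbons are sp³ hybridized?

C1: sp
C2: sp
C3: sp
C4: sp
C5: sp3 ✓
C6: sp3 ✓
C7: sp
C8: sp
C5, C6 → 2 sp3 carbons.

2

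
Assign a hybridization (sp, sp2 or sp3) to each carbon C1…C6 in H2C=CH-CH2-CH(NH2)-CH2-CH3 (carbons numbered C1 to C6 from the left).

C1 — 3 σ bonds, plus one π bond. Steric number 3, so sp2.
C2: 3 σ bonds, plus one π bond; 3 regions of electron density → sp2.
C3: 4 σ bonds; 4 regions of electron density → sp3.
C4: 4 σ bonds — 4 electron domains, sp3.
C5: 4 σ bonds — 4 electron domains, sp3.
C6: 4 σ bonds — 4 electron domains, sp3.

C1 sp2, C2 sp2, C3 sp3, C4 sp3, C5 sp3, C6 sp3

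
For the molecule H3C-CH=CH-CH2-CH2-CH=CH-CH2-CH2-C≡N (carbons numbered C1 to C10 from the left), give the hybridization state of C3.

C3 (3 σ bonds, plus one π bond) has steric number 3: sp2.

sp2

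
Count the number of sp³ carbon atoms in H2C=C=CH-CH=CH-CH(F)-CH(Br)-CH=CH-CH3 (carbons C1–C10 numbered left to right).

3

C1: sp2
C2: sp
C3: sp2
C4: sp2
C5: sp2
C6: sp3 ✓
C7: sp3 ✓
C8: sp2
C9: sp2
C10: sp3 ✓
C6, C7, C10 → 3 sp3 carbons.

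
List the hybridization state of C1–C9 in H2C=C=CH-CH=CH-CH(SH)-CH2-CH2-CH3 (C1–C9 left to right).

C1 sp2, C2 sp, C3 sp2, C4 sp2, C5 sp2, C6 sp3, C7 sp3, C8 sp3, C9 sp3

C1 is sp2: 3 σ bonds, plus one π bond, 3 electron-density regions.
C2 is sp: 2 σ bonds, plus two π bonds, 2 electron-density regions.
C3 — 3 σ bonds, plus one π bond. Steric number 3, so sp2.
C4 — 3 σ bonds, plus one π bond. Steric number 3, so sp2.
C5 is sp2: 3 σ bonds, plus one π bond, 3 electron-density regions.
C6 — 4 σ bonds. Steric number 4, so sp3.
C7 has 4 σ bonds: steric number 4 → sp3.
C8: 4 σ bonds — 4 electron domains, sp3.
C9: 4 σ bonds — 4 electron domains, sp3.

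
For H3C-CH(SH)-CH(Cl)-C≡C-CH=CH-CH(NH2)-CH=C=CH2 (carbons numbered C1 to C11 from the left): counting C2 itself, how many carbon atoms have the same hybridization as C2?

C2 is sp3 (only σ bonds).
C1: sp3 ✓
C2: sp3 ✓
C3: sp3 ✓
C4: sp
C5: sp
C6: sp2
C7: sp2
C8: sp3 ✓
C9: sp2
C10: sp
C11: sp2
4 carbons are sp3.

4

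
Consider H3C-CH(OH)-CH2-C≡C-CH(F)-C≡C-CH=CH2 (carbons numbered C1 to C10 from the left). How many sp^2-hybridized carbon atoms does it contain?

C1: sp3
C2: sp3
C3: sp3
C4: sp
C5: sp
C6: sp3
C7: sp
C8: sp
C9: sp2 ✓
C10: sp2 ✓
C9, C10 → 2 sp2 carbons.

2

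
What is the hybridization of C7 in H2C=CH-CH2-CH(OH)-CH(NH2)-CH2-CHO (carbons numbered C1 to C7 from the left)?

sp^2

C7 (3 σ bonds, plus one π bond) has steric number 3: sp2.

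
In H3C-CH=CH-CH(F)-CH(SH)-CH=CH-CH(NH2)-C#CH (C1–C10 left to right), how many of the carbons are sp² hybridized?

C1: sp3
C2: sp2 ✓
C3: sp2 ✓
C4: sp3
C5: sp3
C6: sp2 ✓
C7: sp2 ✓
C8: sp3
C9: sp
C10: sp
C2, C3, C6, C7 → 4 sp2 carbons.

4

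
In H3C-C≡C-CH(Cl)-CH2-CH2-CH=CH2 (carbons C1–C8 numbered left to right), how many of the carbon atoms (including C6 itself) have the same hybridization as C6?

C6 is sp3 (only σ bonds).
C1: sp3 ✓
C2: sp
C3: sp
C4: sp3 ✓
C5: sp3 ✓
C6: sp3 ✓
C7: sp2
C8: sp2
4 carbons are sp3.

4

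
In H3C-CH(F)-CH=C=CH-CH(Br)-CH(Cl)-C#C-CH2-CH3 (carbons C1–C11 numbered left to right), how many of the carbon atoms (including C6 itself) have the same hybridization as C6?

C6 is sp3 (only σ bonds).
C1: sp3 ✓
C2: sp3 ✓
C3: sp2
C4: sp
C5: sp2
C6: sp3 ✓
C7: sp3 ✓
C8: sp
C9: sp
C10: sp3 ✓
C11: sp3 ✓
6 carbons are sp3.

6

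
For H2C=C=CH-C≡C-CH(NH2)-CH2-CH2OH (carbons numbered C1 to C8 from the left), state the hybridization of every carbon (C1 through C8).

C1: 3 σ bonds, plus one π bond; 3 regions of electron density → sp2.
C2: 2 σ bonds, plus two π bonds; 2 regions of electron density → sp.
C3 — 3 σ bonds, plus one π bond. Steric number 3, so sp2.
C4 is sp: 2 σ bonds, plus two π bonds, 2 electron-density regions.
C5: 2 σ bonds, plus two π bonds; 2 regions of electron density → sp.
C6: 4 σ bonds — 4 electron domains, sp3.
C7 — 4 σ bonds. Steric number 4, so sp3.
C8 is sp3: 4 σ bonds, 4 electron-density regions.

C1 sp2, C2 sp, C3 sp2, C4 sp, C5 sp, C6 sp3, C7 sp3, C8 sp3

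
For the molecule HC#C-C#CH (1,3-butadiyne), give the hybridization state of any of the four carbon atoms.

sp

Every carbon is part of a C≡C triple bond: two σ regions → sp.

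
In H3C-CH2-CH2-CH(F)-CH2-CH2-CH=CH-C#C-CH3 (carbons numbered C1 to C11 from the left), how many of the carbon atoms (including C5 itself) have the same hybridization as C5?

7

C5 is sp3 (only σ bonds).
C1: sp3 ✓
C2: sp3 ✓
C3: sp3 ✓
C4: sp3 ✓
C5: sp3 ✓
C6: sp3 ✓
C7: sp2
C8: sp2
C9: sp
C10: sp
C11: sp3 ✓
7 carbons are sp3.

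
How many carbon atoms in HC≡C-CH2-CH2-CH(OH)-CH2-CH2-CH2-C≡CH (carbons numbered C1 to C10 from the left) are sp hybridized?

C1: sp ✓
C2: sp ✓
C3: sp3
C4: sp3
C5: sp3
C6: sp3
C7: sp3
C8: sp3
C9: sp ✓
C10: sp ✓
C1, C2, C9, C10 → 4 sp carbons.

4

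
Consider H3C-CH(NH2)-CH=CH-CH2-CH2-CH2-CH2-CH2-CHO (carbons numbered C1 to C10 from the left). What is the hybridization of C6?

C6 is sp3: 4 σ bonds, 4 electron-density regions.

sp^3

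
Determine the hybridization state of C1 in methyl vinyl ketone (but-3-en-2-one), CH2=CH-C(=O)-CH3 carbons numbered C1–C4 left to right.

sp^2

C1 is sp2: 3 σ bonds, plus one π bond, 3 electron-density regions.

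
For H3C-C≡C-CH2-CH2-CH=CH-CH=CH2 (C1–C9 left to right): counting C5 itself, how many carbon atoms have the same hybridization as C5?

C5 is sp3 (only σ bonds).
C1: sp3 ✓
C2: sp
C3: sp
C4: sp3 ✓
C5: sp3 ✓
C6: sp2
C7: sp2
C8: sp2
C9: sp2
3 carbons are sp3.

3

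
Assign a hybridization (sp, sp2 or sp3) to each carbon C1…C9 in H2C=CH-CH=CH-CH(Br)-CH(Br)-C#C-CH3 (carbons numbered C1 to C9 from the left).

C1 sp2, C2 sp2, C3 sp2, C4 sp2, C5 sp3, C6 sp3, C7 sp, C8 sp, C9 sp3

C1 (3 σ bonds, plus one π bond) has steric number 3: sp2.
C2 has 3 σ bonds, plus one π bond: steric number 3 → sp2.
C3 — 3 σ bonds, plus one π bond. Steric number 3, so sp2.
C4: 3 σ bonds, plus one π bond; 3 regions of electron density → sp2.
C5: 4 σ bonds — 4 electron domains, sp3.
C6 carries 4 σ bonds, giving a steric number of 4, so it is sp3.
C7: 2 σ bonds, plus two π bonds; 2 regions of electron density → sp.
C8 has 2 σ bonds, plus two π bonds: steric number 2 → sp.
C9 carries 4 σ bonds, giving a steric number of 4, so it is sp3.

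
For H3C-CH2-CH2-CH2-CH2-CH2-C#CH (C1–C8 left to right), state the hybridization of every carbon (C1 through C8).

C1 is sp3: 4 σ bonds, 4 electron-density regions.
C2 — 4 σ bonds. Steric number 4, so sp3.
C3 carries 4 σ bonds, giving a steric number of 4, so it is sp3.
C4 (4 σ bonds) has steric number 4: sp3.
C5 is sp3: 4 σ bonds, 4 electron-density regions.
C6 — 4 σ bonds. Steric number 4, so sp3.
C7 is sp: 2 σ bonds, plus two π bonds, 2 electron-density regions.
C8 is sp: 2 σ bonds, plus two π bonds, 2 electron-density regions.

C1 sp3, C2 sp3, C3 sp3, C4 sp3, C5 sp3, C6 sp3, C7 sp, C8 sp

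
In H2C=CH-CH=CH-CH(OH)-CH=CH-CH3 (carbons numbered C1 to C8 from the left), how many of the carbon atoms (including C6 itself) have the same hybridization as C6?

C6 is sp2 (one π bond).
C1: sp2 ✓
C2: sp2 ✓
C3: sp2 ✓
C4: sp2 ✓
C5: sp3
C6: sp2 ✓
C7: sp2 ✓
C8: sp3
6 carbons are sp2.

6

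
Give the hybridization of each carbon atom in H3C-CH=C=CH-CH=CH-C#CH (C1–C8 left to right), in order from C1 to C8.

C1 — 4 σ bonds. Steric number 4, so sp3.
C2 — 3 σ bonds, plus one π bond. Steric number 3, so sp2.
C3 has 2 σ bonds, plus two π bonds: steric number 2 → sp.
C4 has 3 σ bonds, plus one π bond: steric number 3 → sp2.
C5 is sp2: 3 σ bonds, plus one π bond, 3 electron-density regions.
C6 carries 3 σ bonds, plus one π bond, giving a steric number of 3, so it is sp2.
C7: 2 σ bonds, plus two π bonds — 2 electron domains, sp.
C8: 2 σ bonds, plus two π bonds — 2 electron domains, sp.

C1 sp3, C2 sp2, C3 sp, C4 sp2, C5 sp2, C6 sp2, C7 sp, C8 sp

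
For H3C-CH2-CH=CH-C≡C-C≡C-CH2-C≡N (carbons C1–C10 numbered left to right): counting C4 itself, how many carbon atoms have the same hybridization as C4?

C4 is sp2 (one π bond).
C1: sp3
C2: sp3
C3: sp2 ✓
C4: sp2 ✓
C5: sp
C6: sp
C7: sp
C8: sp
C9: sp3
C10: sp
2 carbons are sp2.

2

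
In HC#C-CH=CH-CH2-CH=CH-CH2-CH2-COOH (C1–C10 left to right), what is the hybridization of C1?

sp

C1: 2 σ bonds, plus two π bonds; 2 regions of electron density → sp.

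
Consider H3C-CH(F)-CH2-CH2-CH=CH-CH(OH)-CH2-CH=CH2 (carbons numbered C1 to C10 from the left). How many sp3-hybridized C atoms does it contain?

C1: sp3 ✓
C2: sp3 ✓
C3: sp3 ✓
C4: sp3 ✓
C5: sp2
C6: sp2
C7: sp3 ✓
C8: sp3 ✓
C9: sp2
C10: sp2
C1, C2, C3, C4, C7, C8 → 6 sp3 carbons.

6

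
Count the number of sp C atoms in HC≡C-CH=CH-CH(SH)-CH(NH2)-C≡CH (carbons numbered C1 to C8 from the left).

4

C1: sp ✓
C2: sp ✓
C3: sp2
C4: sp2
C5: sp3
C6: sp3
C7: sp ✓
C8: sp ✓
C1, C2, C7, C8 → 4 sp carbons.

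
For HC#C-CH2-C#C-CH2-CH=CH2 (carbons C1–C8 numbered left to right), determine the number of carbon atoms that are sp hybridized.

C1: sp ✓
C2: sp ✓
C3: sp3
C4: sp ✓
C5: sp ✓
C6: sp3
C7: sp2
C8: sp2
C1, C2, C4, C5 → 4 sp carbons.

4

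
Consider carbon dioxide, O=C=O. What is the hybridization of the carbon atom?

Two σ bonds, two π bonds → steric number 2 → sp.

sp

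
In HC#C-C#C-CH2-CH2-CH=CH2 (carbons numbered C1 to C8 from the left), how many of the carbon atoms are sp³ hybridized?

C1: sp
C2: sp
C3: sp
C4: sp
C5: sp3 ✓
C6: sp3 ✓
C7: sp2
C8: sp2
C5, C6 → 2 sp3 carbons.

2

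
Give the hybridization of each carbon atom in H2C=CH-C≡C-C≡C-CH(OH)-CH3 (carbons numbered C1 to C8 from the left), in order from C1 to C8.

C1 sp2, C2 sp2, C3 sp, C4 sp, C5 sp, C6 sp, C7 sp3, C8 sp3

C1 has 3 σ bonds, plus one π bond: steric number 3 → sp2.
C2 has 3 σ bonds, plus one π bond: steric number 3 → sp2.
C3 carries 2 σ bonds, plus two π bonds, giving a steric number of 2, so it is sp.
C4 (2 σ bonds, plus two π bonds) has steric number 2: sp.
C5 (2 σ bonds, plus two π bonds) has steric number 2: sp.
C6: 2 σ bonds, plus two π bonds — 2 electron domains, sp.
C7 — 4 σ bonds. Steric number 4, so sp3.
C8 has 4 σ bonds: steric number 4 → sp3.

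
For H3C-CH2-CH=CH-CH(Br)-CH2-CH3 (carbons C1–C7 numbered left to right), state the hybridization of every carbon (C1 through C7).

C1 sp3, C2 sp3, C3 sp2, C4 sp2, C5 sp3, C6 sp3, C7 sp3

C1: 4 σ bonds; 4 regions of electron density → sp3.
C2 (4 σ bonds) has steric number 4: sp3.
C3 carries 3 σ bonds, plus one π bond, giving a steric number of 3, so it is sp2.
C4 has 3 σ bonds, plus one π bond: steric number 3 → sp2.
C5 is sp3: 4 σ bonds, 4 electron-density regions.
C6 — 4 σ bonds. Steric number 4, so sp3.
C7 is sp3: 4 σ bonds, 4 electron-density regions.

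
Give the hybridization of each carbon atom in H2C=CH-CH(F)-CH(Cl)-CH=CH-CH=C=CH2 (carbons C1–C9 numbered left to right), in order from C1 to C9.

C1 sp2, C2 sp2, C3 sp3, C4 sp3, C5 sp2, C6 sp2, C7 sp2, C8 sp, C9 sp2

C1 is sp2: 3 σ bonds, plus one π bond, 3 electron-density regions.
C2 — 3 σ bonds, plus one π bond. Steric number 3, so sp2.
C3 has 4 σ bonds: steric number 4 → sp3.
C4 has 4 σ bonds: steric number 4 → sp3.
C5 (3 σ bonds, plus one π bond) has steric number 3: sp2.
C6 has 3 σ bonds, plus one π bond: steric number 3 → sp2.
C7: 3 σ bonds, plus one π bond; 3 regions of electron density → sp2.
C8: 2 σ bonds, plus two π bonds — 2 electron domains, sp.
C9: 3 σ bonds, plus one π bond; 3 regions of electron density → sp2.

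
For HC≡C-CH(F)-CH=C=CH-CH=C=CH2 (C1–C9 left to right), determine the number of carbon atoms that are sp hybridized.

C1: sp ✓
C2: sp ✓
C3: sp3
C4: sp2
C5: sp ✓
C6: sp2
C7: sp2
C8: sp ✓
C9: sp2
C1, C2, C5, C8 → 4 sp carbons.

4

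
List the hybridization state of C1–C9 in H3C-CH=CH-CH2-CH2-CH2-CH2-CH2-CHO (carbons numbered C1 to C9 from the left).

C1 sp3, C2 sp2, C3 sp2, C4 sp3, C5 sp3, C6 sp3, C7 sp3, C8 sp3, C9 sp2

C1 (4 σ bonds) has steric number 4: sp3.
C2 is sp2: 3 σ bonds, plus one π bond, 3 electron-density regions.
C3 carries 3 σ bonds, plus one π bond, giving a steric number of 3, so it is sp2.
C4 has 4 σ bonds: steric number 4 → sp3.
C5: 4 σ bonds — 4 electron domains, sp3.
C6 (4 σ bonds) has steric number 4: sp3.
C7 is sp3: 4 σ bonds, 4 electron-density regions.
C8 — 4 σ bonds. Steric number 4, so sp3.
C9: 3 σ bonds, plus one π bond — 3 electron domains, sp2.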